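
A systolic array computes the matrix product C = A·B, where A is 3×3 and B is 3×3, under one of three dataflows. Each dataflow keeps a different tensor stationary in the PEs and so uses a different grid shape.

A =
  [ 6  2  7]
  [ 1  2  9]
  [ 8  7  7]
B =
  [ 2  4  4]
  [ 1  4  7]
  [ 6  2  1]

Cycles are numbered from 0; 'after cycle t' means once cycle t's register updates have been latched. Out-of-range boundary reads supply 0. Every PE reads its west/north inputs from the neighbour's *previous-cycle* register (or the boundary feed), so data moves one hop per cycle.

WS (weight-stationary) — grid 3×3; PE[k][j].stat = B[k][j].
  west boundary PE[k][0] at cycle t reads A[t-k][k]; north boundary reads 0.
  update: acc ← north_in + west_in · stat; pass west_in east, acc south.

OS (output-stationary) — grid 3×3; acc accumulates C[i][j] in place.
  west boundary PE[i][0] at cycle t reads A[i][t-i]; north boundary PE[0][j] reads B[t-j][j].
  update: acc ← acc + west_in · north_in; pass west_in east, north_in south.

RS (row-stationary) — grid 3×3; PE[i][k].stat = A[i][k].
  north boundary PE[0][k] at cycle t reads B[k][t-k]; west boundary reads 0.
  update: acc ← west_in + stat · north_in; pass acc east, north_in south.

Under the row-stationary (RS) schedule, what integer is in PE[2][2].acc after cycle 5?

RS (3×3). Following PE[2][2] plus its west/north inputs:
  0: (1,2).acc=0  regs=<0,0>
  0: (2,1).acc=0  regs=<0,0>
  0: (2,2).acc=0  regs=<0,0>
  1: (1,2).acc=0  regs=<0,0>
  1: (2,1).acc=0  regs=<0,0>
  1: (2,2).acc=0  regs=<0,0>
  2: (1,2).acc=0  regs=<0,0>
  2: (2,1).acc=0  regs=<0,0>
  2: (2,2).acc=0  regs=<0,0>
  3: (1,2).acc=58  regs=<58,6>
  3: (2,1).acc=23  regs=<23,1>
  3: (2,2).acc=0  regs=<0,0>
  4: (1,2).acc=30  regs=<30,2>
  4: (2,1).acc=60  regs=<60,4>
  4: (2,2).acc=65  regs=<65,6>
  5: (1,2).acc=27  regs=<27,1>
  5: (2,1).acc=81  regs=<81,7>
  5: (2,2).acc=74  regs=<74,2>

PE[2][2].acc = 74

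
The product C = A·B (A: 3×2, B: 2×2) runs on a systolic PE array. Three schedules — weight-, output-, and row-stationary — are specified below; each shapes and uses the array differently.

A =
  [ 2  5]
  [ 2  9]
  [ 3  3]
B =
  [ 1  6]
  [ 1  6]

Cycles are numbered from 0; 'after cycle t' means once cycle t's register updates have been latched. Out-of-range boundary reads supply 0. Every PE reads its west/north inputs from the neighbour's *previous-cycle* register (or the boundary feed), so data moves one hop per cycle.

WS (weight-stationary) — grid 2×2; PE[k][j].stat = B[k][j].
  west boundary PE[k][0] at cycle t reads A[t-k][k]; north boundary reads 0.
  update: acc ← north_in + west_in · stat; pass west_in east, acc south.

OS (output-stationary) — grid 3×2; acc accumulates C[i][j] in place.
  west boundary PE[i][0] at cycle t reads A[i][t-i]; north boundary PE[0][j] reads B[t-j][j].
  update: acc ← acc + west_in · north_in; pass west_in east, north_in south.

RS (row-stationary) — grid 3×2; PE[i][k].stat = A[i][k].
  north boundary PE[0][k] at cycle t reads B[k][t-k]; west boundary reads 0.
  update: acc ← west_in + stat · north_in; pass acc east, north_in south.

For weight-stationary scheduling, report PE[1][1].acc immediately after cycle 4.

PE[1][1].acc = 36

WS on a 2×2 grid — tracing PE[1][1] and its feeders:
  cycle 0: PE[0][1] → acc 0, east 0, south 0
  cycle 0: PE[1][0] → acc 0, east 0, south 0
  cycle 0: PE[1][1] → acc 0, east 0, south 0
  cycle 1: PE[0][1] → acc 12, east 2, south 12
  cycle 1: PE[1][0] → acc 7, east 5, south 7
  cycle 1: PE[1][1] → acc 0, east 0, south 0
  cycle 2: PE[0][1] → acc 12, east 2, south 12
  cycle 2: PE[1][0] → acc 11, east 9, south 11
  cycle 2: PE[1][1] → acc 42, east 5, south 42
  cycle 3: PE[0][1] → acc 18, east 3, south 18
  cycle 3: PE[1][0] → acc 6, east 3, south 6
  cycle 3: PE[1][1] → acc 66, east 9, south 66
  cycle 4: PE[0][1] → acc 0, east 0, south 0
  cycle 4: PE[1][0] → acc 0, east 0, south 0
  cycle 4: PE[1][1] → acc 36, east 3, south 36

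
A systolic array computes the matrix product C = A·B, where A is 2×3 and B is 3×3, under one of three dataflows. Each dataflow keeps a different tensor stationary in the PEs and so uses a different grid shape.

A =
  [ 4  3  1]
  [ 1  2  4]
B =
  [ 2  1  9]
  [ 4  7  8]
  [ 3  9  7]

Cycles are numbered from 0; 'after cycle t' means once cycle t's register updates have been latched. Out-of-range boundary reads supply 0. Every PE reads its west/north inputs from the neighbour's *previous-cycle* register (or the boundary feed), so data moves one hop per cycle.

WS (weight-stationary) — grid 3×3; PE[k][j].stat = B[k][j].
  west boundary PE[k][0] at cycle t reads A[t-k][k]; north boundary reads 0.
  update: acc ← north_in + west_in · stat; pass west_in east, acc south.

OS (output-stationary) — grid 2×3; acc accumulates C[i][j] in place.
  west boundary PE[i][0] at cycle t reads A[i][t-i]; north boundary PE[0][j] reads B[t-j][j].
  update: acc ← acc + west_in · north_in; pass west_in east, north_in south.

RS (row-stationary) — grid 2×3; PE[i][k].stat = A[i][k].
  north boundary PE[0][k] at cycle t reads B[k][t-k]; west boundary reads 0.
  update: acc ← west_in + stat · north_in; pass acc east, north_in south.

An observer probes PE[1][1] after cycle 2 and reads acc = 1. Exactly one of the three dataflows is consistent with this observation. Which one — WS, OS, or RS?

Under WS (3×3), PE[1][1]:
  c0 r1c1: 0 / 0 / 0
  c1 r1c1: 0 / 0 / 0
  c2 r1c1: 25 / 3 / 25
Under OS (2×3), PE[1][1]:
  c0 r1c1: 0 / 0 / 0
  c1 r1c1: 0 / 0 / 0
  c2 r1c1: 1 / 1 / 1
Under RS (2×3), PE[1][1]:
  c0 r1c1: 0 / 0 / 0
  c1 r1c1: 0 / 0 / 0
  c2 r1c1: 10 / 10 / 4

dataflow = OS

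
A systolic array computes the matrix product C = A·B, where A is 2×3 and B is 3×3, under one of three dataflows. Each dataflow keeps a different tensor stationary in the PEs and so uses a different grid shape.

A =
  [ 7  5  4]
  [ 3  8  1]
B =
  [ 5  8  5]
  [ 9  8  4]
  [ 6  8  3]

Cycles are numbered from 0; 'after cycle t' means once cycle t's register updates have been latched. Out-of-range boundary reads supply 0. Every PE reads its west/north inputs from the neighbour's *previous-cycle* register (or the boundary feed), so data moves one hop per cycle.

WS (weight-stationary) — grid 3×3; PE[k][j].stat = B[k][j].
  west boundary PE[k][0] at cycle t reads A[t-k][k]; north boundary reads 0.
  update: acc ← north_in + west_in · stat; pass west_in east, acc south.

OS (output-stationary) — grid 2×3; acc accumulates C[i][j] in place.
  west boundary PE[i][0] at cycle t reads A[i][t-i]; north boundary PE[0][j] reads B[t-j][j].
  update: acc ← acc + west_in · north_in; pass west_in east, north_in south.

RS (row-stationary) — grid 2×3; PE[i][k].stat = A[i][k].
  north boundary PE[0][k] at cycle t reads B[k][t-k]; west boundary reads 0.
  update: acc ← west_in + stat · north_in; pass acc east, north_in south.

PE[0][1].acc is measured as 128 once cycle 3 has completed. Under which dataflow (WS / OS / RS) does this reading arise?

— WS: 3×3; PE[0][1] trace:
  0: (0,1).acc=0  regs=<0,0>
  1: (0,1).acc=56  regs=<7,56>
  2: (0,1).acc=24  regs=<3,24>
  3: (0,1).acc=0  regs=<0,0>
— OS: 2×3; PE[0][1] trace:
  0: (0,1).acc=0  regs=<0,0>
  1: (0,1).acc=56  regs=<7,8>
  2: (0,1).acc=96  regs=<5,8>
  3: (0,1).acc=128  regs=<4,8>
— RS: 2×3; PE[0][1] trace:
  0: (0,1).acc=0  regs=<0,0>
  1: (0,1).acc=80  regs=<80,9>
  2: (0,1).acc=96  regs=<96,8>
  3: (0,1).acc=55  regs=<55,4>

dataflow = OS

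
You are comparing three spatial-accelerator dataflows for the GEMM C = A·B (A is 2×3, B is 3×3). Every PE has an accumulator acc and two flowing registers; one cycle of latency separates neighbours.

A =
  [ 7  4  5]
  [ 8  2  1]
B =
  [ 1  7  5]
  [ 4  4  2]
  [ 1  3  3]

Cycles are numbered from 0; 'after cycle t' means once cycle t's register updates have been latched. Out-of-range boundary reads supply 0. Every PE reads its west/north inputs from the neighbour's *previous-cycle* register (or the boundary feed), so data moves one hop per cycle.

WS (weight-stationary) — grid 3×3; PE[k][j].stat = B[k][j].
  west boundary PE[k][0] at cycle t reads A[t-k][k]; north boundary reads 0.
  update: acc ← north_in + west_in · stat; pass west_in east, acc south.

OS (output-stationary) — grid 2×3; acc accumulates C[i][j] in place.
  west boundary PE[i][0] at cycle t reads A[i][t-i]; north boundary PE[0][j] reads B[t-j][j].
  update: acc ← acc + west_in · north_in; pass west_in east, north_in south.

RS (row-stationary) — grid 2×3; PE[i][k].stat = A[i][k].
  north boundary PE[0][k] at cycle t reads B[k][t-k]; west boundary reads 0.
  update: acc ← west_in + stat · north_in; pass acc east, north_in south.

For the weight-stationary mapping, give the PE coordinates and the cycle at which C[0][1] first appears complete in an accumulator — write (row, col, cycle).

(row, col, cycle) = (2, 1, 3)

Under WS, C[0][1] lands at PE[2][1]:
  @0  [2,1]  acc 0  |  →0  ↓0
  @1  [2,1]  acc 0  |  →0  ↓0
  @2  [2,1]  acc 0  |  →0  ↓0
  @3  [2,1]  acc 80  |  →5  ↓80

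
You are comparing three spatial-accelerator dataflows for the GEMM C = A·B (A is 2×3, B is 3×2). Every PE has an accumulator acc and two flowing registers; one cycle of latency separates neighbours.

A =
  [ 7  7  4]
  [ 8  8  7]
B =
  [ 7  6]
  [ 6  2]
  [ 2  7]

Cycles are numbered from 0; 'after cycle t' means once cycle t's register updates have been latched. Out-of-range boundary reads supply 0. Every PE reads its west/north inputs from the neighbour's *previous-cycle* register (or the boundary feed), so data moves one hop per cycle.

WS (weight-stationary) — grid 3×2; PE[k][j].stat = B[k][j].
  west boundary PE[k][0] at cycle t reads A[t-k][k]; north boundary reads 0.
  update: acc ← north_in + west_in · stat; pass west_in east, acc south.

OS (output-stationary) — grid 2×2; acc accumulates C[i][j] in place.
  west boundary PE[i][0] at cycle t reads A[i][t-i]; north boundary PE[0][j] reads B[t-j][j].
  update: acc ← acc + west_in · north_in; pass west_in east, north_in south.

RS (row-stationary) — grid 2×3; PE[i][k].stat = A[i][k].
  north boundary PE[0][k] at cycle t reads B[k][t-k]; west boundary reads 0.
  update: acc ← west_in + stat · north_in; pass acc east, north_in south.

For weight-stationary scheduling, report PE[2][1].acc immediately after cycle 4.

WS 3×2: PE[2][1] cycle-by-cycle (with neighbour feeds):
  [0] (1,1) acc=0 (h:0 v:0)
  [0] (2,0) acc=0 (h:0 v:0)
  [0] (2,1) acc=0 (h:0 v:0)
  [1] (1,1) acc=0 (h:0 v:0)
  [1] (2,0) acc=0 (h:0 v:0)
  [1] (2,1) acc=0 (h:0 v:0)
  [2] (1,1) acc=56 (h:7 v:56)
  [2] (2,0) acc=99 (h:4 v:99)
  [2] (2,1) acc=0 (h:0 v:0)
  [3] (1,1) acc=64 (h:8 v:64)
  [3] (2,0) acc=118 (h:7 v:118)
  [3] (2,1) acc=84 (h:4 v:84)
  [4] (1,1) acc=0 (h:0 v:0)
  [4] (2,0) acc=0 (h:0 v:0)
  [4] (2,1) acc=113 (h:7 v:113)

PE[2][1].acc = 113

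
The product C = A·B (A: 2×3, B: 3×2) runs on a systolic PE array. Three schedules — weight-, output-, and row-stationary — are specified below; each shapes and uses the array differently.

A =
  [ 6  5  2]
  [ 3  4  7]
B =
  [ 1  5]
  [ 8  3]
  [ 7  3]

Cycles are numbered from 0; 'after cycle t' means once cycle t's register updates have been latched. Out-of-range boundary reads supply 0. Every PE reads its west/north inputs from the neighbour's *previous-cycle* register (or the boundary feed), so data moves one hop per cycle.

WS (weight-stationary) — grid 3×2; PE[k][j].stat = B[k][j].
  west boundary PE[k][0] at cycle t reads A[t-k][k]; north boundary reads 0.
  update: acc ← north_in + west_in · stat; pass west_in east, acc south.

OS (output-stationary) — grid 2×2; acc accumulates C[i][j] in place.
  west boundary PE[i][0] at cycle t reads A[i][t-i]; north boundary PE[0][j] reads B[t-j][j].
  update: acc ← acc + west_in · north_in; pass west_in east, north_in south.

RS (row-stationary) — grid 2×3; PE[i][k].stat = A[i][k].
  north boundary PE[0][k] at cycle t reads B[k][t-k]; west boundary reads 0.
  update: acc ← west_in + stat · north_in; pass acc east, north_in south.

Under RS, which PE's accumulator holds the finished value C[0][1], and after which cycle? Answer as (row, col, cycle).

RS: C[0][1] accumulates in PE[0][2]:
  step 0 · PE0,2: acc=0; fwd→0 fwd↓0
  step 1 · PE0,2: acc=0; fwd→0 fwd↓0
  step 2 · PE0,2: acc=60; fwd→60 fwd↓7
  step 3 · PE0,2: acc=51; fwd→51 fwd↓3

(row, col, cycle) = (0, 2, 3)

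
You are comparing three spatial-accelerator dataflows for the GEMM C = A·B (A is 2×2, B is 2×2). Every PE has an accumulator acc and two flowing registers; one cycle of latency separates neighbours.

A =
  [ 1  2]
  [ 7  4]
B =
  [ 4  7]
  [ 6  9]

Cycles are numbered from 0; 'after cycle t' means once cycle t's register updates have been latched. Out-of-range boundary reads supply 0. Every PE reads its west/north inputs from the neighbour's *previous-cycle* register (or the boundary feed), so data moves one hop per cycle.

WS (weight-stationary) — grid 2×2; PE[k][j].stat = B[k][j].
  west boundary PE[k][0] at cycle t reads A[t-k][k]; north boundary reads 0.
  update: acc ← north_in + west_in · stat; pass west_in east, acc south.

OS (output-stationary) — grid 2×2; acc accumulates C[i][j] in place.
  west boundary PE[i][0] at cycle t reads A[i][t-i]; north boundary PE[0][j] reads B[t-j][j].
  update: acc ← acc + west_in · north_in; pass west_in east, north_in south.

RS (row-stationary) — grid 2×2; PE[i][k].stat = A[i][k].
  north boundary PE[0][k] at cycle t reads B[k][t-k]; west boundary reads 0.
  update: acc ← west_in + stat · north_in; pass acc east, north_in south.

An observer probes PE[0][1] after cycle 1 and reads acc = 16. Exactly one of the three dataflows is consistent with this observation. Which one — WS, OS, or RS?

dataflow = RS

WS [2×2] PE[0][1] across cycles:
  c0 r0c1: 0 / 0 / 0
  c1 r0c1: 7 / 1 / 7
OS [2×2] PE[0][1] across cycles:
  c0 r0c1: 0 / 0 / 0
  c1 r0c1: 7 / 1 / 7
RS [2×2] PE[0][1] across cycles:
  c0 r0c1: 0 / 0 / 0
  c1 r0c1: 16 / 16 / 6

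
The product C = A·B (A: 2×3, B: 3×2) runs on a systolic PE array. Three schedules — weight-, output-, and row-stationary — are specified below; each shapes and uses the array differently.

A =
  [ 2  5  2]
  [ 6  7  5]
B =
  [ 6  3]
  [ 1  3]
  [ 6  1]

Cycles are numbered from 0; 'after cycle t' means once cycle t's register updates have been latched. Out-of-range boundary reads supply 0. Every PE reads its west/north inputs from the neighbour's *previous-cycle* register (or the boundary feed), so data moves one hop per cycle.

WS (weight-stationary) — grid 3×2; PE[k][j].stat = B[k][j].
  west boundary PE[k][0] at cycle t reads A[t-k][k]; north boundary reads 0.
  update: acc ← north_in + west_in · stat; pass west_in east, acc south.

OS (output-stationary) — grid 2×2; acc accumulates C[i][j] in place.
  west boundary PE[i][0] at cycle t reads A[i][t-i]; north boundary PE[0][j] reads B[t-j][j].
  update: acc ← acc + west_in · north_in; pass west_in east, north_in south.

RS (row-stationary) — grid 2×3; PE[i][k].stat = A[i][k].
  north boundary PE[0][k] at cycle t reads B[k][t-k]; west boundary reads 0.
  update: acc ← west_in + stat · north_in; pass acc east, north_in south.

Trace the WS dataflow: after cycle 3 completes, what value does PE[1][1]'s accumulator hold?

WS 3×2: PE[1][1] cycle-by-cycle (with neighbour feeds):
  [0] (0,1) acc=0 (h:0 v:0)
  [0] (1,0) acc=0 (h:0 v:0)
  [0] (1,1) acc=0 (h:0 v:0)
  [1] (0,1) acc=6 (h:2 v:6)
  [1] (1,0) acc=17 (h:5 v:17)
  [1] (1,1) acc=0 (h:0 v:0)
  [2] (0,1) acc=18 (h:6 v:18)
  [2] (1,0) acc=43 (h:7 v:43)
  [2] (1,1) acc=21 (h:5 v:21)
  [3] (0,1) acc=0 (h:0 v:0)
  [3] (1,0) acc=0 (h:0 v:0)
  [3] (1,1) acc=39 (h:7 v:39)

PE[1][1].acc = 39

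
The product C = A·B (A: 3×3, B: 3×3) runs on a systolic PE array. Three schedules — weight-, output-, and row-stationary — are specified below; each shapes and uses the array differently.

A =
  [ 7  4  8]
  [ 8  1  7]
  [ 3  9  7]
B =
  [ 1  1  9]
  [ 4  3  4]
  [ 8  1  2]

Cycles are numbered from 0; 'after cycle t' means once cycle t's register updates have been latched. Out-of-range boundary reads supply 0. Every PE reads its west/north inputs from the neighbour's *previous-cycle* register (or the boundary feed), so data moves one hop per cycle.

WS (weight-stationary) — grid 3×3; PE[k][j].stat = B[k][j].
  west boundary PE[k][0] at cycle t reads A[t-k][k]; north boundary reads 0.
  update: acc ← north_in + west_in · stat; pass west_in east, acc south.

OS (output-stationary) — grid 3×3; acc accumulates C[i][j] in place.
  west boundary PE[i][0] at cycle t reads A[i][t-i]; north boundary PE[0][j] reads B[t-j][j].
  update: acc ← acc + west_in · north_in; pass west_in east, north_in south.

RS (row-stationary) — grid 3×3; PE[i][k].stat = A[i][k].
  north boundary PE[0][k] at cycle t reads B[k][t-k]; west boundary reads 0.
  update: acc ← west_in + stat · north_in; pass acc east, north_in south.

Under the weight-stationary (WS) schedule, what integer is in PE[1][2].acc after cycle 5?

WS 3×3: PE[1][2] cycle-by-cycle (with neighbour feeds):
  @0  [0,2]  acc 0  |  →0  ↓0
  @0  [1,1]  acc 0  |  →0  ↓0
  @0  [1,2]  acc 0  |  →0  ↓0
  @1  [0,2]  acc 0  |  →0  ↓0
  @1  [1,1]  acc 0  |  →0  ↓0
  @1  [1,2]  acc 0  |  →0  ↓0
  @2  [0,2]  acc 63  |  →7  ↓63
  @2  [1,1]  acc 19  |  →4  ↓19
  @2  [1,2]  acc 0  |  →0  ↓0
  @3  [0,2]  acc 72  |  →8  ↓72
  @3  [1,1]  acc 11  |  →1  ↓11
  @3  [1,2]  acc 79  |  →4  ↓79
  @4  [0,2]  acc 27  |  →3  ↓27
  @4  [1,1]  acc 30  |  →9  ↓30
  @4  [1,2]  acc 76  |  →1  ↓76
  @5  [0,2]  acc 0  |  →0  ↓0
  @5  [1,1]  acc 0  |  →0  ↓0
  @5  [1,2]  acc 63  |  →9  ↓63

PE[1][2].acc = 63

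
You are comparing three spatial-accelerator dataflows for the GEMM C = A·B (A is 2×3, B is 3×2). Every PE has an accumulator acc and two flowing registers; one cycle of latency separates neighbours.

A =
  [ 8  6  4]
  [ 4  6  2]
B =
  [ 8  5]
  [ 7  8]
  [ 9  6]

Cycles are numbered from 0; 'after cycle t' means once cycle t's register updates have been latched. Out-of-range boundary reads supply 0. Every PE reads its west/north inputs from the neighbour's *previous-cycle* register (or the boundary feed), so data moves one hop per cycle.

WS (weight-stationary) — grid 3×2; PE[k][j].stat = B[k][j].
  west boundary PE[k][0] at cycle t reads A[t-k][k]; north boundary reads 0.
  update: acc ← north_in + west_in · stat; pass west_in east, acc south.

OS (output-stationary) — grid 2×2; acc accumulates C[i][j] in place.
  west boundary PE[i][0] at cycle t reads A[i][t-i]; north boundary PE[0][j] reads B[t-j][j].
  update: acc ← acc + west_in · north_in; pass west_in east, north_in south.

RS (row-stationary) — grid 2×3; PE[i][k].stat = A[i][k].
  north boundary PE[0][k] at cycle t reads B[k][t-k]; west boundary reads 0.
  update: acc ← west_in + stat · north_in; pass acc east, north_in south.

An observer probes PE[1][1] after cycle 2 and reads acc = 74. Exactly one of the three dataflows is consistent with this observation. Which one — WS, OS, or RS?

dataflow = RS

WS (3×2 grid), PE[1][1]:
  @0  [1,1]  acc 0  |  →0  ↓0
  @1  [1,1]  acc 0  |  →0  ↓0
  @2  [1,1]  acc 88  |  →6  ↓88
OS (2×2 grid), PE[1][1]:
  @0  [1,1]  acc 0  |  →0  ↓0
  @1  [1,1]  acc 0  |  →0  ↓0
  @2  [1,1]  acc 20  |  →4  ↓5
RS (2×3 grid), PE[1][1]:
  @0  [1,1]  acc 0  |  →0  ↓0
  @1  [1,1]  acc 0  |  →0  ↓0
  @2  [1,1]  acc 74  |  →74  ↓7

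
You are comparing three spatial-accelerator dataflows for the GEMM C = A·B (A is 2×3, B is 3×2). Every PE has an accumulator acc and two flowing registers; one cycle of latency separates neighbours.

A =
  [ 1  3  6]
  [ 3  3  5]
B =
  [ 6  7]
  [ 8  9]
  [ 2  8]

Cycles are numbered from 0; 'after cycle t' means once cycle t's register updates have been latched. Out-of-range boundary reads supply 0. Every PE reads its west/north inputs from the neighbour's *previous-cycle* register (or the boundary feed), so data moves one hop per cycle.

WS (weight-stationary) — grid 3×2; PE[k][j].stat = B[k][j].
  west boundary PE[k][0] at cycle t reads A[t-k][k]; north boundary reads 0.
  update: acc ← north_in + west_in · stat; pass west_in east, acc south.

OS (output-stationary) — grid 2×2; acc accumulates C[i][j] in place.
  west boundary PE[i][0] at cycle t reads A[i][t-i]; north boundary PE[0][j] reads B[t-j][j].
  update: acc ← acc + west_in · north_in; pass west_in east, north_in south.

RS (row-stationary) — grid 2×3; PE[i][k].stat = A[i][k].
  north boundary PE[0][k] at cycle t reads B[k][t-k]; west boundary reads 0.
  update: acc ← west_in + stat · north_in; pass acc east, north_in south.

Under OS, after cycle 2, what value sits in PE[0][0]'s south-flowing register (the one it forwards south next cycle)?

register = 2

OS 2×2: PE[0][0] cycle-by-cycle (with neighbour feeds):
  0: (0,0).acc=6  regs=<1,6>
  1: (0,0).acc=30  regs=<3,8>
  2: (0,0).acc=42  regs=<6,2>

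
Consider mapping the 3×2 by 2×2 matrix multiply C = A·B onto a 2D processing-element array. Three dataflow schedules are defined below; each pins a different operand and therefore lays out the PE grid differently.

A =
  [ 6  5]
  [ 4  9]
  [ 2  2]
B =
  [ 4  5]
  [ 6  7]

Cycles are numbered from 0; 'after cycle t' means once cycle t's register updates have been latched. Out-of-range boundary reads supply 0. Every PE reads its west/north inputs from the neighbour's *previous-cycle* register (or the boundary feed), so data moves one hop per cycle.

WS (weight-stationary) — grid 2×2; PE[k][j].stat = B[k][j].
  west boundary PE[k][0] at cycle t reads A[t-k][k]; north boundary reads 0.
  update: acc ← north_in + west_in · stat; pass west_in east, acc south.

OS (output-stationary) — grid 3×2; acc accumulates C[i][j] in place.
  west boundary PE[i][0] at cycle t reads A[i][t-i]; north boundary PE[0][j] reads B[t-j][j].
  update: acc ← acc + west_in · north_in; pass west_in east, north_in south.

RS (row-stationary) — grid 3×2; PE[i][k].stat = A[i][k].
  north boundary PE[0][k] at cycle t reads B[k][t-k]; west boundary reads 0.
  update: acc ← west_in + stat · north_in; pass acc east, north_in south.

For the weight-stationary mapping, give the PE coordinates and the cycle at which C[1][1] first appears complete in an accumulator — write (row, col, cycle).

WS — PE[1][1] is where C[1][1] collects:
  [0] (1,1) acc=0 (h:0 v:0)
  [1] (1,1) acc=0 (h:0 v:0)
  [2] (1,1) acc=65 (h:5 v:65)
  [3] (1,1) acc=83 (h:9 v:83)

(row, col, cycle) = (1, 1, 3)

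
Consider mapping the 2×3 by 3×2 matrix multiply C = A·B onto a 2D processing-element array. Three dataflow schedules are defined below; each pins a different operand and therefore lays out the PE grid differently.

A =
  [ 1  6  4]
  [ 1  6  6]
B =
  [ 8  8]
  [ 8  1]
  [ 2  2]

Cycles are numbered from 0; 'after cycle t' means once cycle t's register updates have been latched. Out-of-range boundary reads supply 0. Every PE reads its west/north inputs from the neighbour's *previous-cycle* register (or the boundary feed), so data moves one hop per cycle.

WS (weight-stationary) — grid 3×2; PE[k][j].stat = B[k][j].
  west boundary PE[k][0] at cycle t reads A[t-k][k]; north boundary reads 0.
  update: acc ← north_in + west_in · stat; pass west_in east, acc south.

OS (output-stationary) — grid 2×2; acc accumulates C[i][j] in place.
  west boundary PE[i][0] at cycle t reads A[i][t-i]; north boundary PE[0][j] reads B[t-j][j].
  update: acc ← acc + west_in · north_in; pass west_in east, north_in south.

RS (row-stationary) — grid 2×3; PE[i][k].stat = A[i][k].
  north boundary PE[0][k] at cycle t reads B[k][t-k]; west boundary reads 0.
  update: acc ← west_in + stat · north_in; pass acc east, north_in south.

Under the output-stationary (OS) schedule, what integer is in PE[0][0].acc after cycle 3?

Tracing OS — 2×2 array, target PE[0][0]:
  after 0 — PE[0][0] acc=8, pass-E 1, pass-S 8
  after 1 — PE[0][0] acc=56, pass-E 6, pass-S 8
  after 2 — PE[0][0] acc=64, pass-E 4, pass-S 2
  after 3 — PE[0][0] acc=64, pass-E 0, pass-S 0

PE[0][0].acc = 64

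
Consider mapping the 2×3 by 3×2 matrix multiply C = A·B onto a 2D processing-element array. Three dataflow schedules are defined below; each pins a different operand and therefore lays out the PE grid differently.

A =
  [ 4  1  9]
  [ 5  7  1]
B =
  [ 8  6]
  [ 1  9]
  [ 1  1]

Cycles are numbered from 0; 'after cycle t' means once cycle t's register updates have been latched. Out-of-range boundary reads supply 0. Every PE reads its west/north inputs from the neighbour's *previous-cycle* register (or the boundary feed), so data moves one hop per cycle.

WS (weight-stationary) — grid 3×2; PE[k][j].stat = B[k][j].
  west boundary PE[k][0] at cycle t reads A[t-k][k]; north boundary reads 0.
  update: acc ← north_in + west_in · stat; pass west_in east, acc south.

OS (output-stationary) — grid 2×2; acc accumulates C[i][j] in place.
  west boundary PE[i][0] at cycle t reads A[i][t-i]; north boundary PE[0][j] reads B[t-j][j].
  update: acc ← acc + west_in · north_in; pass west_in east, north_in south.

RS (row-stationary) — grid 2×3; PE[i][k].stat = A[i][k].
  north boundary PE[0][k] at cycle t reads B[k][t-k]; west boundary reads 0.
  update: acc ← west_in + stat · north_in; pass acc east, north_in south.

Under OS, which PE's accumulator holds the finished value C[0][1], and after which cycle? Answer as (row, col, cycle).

(row, col, cycle) = (0, 1, 3)

OS: C[0][1] accumulates in PE[0][1]:
  @0  [0,1]  acc 0  |  →0  ↓0
  @1  [0,1]  acc 24  |  →4  ↓6
  @2  [0,1]  acc 33  |  →1  ↓9
  @3  [0,1]  acc 42  |  →9  ↓1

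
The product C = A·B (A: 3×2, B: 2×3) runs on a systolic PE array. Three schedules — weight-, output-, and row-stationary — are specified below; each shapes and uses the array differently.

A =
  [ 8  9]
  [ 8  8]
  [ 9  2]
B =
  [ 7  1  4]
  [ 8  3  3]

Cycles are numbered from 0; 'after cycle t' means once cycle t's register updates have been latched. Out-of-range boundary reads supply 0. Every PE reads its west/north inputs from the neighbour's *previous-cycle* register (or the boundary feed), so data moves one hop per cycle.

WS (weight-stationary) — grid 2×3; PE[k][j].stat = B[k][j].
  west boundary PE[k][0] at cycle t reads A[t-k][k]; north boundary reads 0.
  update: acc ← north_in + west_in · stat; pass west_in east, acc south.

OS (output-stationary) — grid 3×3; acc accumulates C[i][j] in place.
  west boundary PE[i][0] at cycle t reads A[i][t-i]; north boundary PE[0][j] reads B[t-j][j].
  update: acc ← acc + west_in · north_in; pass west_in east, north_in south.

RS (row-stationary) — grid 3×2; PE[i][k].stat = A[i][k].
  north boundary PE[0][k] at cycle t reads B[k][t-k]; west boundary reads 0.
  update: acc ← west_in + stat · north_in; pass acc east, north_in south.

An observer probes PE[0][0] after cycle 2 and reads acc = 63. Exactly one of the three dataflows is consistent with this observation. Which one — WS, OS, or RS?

dataflow = WS

— WS: 2×3; PE[0][0] trace:
  step 0 · PE0,0: acc=56; fwd→8 fwd↓56
  step 1 · PE0,0: acc=56; fwd→8 fwd↓56
  step 2 · PE0,0: acc=63; fwd→9 fwd↓63
— OS: 3×3; PE[0][0] trace:
  step 0 · PE0,0: acc=56; fwd→8 fwd↓7
  step 1 · PE0,0: acc=128; fwd→9 fwd↓8
  step 2 · PE0,0: acc=128; fwd→0 fwd↓0
— RS: 3×2; PE[0][0] trace:
  step 0 · PE0,0: acc=56; fwd→56 fwd↓7
  step 1 · PE0,0: acc=8; fwd→8 fwd↓1
  step 2 · PE0,0: acc=32; fwd→32 fwd↓4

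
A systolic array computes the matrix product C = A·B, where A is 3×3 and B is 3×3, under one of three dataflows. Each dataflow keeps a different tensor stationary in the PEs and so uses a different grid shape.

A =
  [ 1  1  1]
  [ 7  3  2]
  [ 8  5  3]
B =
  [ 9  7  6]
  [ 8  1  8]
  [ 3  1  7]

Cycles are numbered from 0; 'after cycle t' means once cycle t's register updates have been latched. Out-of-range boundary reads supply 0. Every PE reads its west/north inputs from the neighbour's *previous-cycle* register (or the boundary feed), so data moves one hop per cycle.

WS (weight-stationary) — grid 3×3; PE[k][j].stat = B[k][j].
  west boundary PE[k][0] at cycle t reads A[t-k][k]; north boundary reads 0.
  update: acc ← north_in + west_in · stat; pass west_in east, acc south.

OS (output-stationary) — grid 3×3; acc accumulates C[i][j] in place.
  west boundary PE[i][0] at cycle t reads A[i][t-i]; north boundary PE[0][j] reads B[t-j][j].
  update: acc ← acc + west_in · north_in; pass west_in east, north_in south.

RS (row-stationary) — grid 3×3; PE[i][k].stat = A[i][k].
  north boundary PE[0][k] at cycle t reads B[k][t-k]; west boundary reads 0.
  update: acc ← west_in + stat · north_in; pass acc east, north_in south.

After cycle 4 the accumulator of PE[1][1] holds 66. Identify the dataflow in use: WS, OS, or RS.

Under WS (3×3), PE[1][1]:
  after 0 — PE[1][1] acc=0, pass-E 0, pass-S 0
  after 1 — PE[1][1] acc=0, pass-E 0, pass-S 0
  after 2 — PE[1][1] acc=8, pass-E 1, pass-S 8
  after 3 — PE[1][1] acc=52, pass-E 3, pass-S 52
  after 4 — PE[1][1] acc=61, pass-E 5, pass-S 61
Under OS (3×3), PE[1][1]:
  after 0 — PE[1][1] acc=0, pass-E 0, pass-S 0
  after 1 — PE[1][1] acc=0, pass-E 0, pass-S 0
  after 2 — PE[1][1] acc=49, pass-E 7, pass-S 7
  after 3 — PE[1][1] acc=52, pass-E 3, pass-S 1
  after 4 — PE[1][1] acc=54, pass-E 2, pass-S 1
Under RS (3×3), PE[1][1]:
  after 0 — PE[1][1] acc=0, pass-E 0, pass-S 0
  after 1 — PE[1][1] acc=0, pass-E 0, pass-S 0
  after 2 — PE[1][1] acc=87, pass-E 87, pass-S 8
  after 3 — PE[1][1] acc=52, pass-E 52, pass-S 1
  after 4 — PE[1][1] acc=66, pass-E 66, pass-S 8

dataflow = RS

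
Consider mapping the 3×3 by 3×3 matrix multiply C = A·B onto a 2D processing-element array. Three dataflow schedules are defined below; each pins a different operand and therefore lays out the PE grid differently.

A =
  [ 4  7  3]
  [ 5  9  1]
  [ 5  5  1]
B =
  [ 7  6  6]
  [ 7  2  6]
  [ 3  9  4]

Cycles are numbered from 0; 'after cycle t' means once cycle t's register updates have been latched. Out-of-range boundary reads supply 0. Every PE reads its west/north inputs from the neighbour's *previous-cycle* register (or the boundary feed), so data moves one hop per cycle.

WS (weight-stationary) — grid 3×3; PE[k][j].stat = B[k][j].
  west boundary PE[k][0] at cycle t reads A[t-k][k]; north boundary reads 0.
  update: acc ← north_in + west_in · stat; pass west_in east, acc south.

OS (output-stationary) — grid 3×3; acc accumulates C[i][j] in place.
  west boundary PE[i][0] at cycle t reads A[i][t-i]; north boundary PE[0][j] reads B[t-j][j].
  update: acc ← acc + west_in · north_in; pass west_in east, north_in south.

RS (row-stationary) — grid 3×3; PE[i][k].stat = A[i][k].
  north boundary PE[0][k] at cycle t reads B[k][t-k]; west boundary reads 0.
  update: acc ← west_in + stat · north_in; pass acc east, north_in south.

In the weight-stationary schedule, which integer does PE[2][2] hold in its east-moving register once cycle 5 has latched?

register = 1

Tracing WS — 3×3 array, target PE[2][2]:
  @0  [1,2]  acc 0  |  →0  ↓0
  @0  [2,1]  acc 0  |  →0  ↓0
  @0  [2,2]  acc 0  |  →0  ↓0
  @1  [1,2]  acc 0  |  →0  ↓0
  @1  [2,1]  acc 0  |  →0  ↓0
  @1  [2,2]  acc 0  |  →0  ↓0
  @2  [1,2]  acc 0  |  →0  ↓0
  @2  [2,1]  acc 0  |  →0  ↓0
  @2  [2,2]  acc 0  |  →0  ↓0
  @3  [1,2]  acc 66  |  →7  ↓66
  @3  [2,1]  acc 65  |  →3  ↓65
  @3  [2,2]  acc 0  |  →0  ↓0
  @4  [1,2]  acc 84  |  →9  ↓84
  @4  [2,1]  acc 57  |  →1  ↓57
  @4  [2,2]  acc 78  |  →3  ↓78
  @5  [1,2]  acc 60  |  →5  ↓60
  @5  [2,1]  acc 49  |  →1  ↓49
  @5  [2,2]  acc 88  |  →1  ↓88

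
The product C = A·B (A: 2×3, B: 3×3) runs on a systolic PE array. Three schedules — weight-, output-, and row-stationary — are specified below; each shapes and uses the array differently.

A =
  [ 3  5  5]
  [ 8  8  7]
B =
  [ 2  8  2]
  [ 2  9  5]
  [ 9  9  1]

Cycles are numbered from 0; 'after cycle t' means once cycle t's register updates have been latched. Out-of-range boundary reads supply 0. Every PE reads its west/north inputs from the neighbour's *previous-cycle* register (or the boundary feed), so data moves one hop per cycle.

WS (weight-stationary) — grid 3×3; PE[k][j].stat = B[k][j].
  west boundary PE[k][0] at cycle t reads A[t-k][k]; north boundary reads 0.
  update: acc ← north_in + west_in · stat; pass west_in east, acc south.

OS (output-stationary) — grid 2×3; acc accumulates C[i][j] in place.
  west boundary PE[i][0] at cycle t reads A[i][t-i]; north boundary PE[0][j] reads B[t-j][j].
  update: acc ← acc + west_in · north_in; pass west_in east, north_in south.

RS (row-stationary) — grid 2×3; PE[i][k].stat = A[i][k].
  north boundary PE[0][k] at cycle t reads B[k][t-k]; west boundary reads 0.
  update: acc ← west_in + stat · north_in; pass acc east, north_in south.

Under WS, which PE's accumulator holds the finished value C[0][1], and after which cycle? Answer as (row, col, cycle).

WS: C[0][1] accumulates in PE[2][1]:
  0: (2,1).acc=0  regs=<0,0>
  1: (2,1).acc=0  regs=<0,0>
  2: (2,1).acc=0  regs=<0,0>
  3: (2,1).acc=114  regs=<5,114>

(row, col, cycle) = (2, 1, 3)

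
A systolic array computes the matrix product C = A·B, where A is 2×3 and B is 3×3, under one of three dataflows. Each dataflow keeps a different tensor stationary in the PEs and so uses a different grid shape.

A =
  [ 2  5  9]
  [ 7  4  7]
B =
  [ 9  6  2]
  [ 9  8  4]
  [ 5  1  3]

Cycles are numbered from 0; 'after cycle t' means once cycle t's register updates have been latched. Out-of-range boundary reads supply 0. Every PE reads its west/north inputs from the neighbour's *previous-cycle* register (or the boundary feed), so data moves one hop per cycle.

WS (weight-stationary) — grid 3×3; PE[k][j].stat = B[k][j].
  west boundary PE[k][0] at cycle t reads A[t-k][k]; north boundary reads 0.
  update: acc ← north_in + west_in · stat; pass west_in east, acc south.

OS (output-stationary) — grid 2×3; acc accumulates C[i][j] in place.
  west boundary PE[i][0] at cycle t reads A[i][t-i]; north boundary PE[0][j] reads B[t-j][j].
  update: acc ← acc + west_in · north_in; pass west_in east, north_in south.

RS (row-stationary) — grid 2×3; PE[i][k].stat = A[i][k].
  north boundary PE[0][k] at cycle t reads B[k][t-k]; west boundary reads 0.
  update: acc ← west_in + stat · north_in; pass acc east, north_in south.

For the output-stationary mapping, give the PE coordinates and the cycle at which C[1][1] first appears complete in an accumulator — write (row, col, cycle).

OS: C[1][1] accumulates in PE[1][1]:
  step 0 · PE1,1: acc=0; fwd→0 fwd↓0
  step 1 · PE1,1: acc=0; fwd→0 fwd↓0
  step 2 · PE1,1: acc=42; fwd→7 fwd↓6
  step 3 · PE1,1: acc=74; fwd→4 fwd↓8
  step 4 · PE1,1: acc=81; fwd→7 fwd↓1

(row, col, cycle) = (1, 1, 4)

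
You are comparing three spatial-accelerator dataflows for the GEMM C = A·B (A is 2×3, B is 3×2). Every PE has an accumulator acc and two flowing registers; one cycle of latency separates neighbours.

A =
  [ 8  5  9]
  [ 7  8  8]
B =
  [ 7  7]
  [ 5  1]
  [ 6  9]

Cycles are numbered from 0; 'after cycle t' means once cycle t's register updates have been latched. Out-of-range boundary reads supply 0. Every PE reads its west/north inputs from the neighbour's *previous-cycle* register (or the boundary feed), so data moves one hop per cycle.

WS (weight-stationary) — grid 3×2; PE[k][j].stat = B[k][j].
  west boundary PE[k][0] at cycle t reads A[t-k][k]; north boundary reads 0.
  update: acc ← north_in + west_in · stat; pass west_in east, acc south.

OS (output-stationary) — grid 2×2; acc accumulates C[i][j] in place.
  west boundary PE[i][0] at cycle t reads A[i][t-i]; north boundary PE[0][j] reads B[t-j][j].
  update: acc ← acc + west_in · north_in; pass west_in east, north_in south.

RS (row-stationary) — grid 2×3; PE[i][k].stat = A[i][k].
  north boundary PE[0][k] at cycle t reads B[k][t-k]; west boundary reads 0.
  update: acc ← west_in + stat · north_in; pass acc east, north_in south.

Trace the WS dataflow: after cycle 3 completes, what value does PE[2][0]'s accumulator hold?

WS (3×2). Following PE[2][0] plus its west/north inputs:
  step 0 · PE1,0: acc=0; fwd→0 fwd↓0
  step 0 · PE2,0: acc=0; fwd→0 fwd↓0
  step 1 · PE1,0: acc=81; fwd→5 fwd↓81
  step 1 · PE2,0: acc=0; fwd→0 fwd↓0
  step 2 · PE1,0: acc=89; fwd→8 fwd↓89
  step 2 · PE2,0: acc=135; fwd→9 fwd↓135
  step 3 · PE1,0: acc=0; fwd→0 fwd↓0
  step 3 · PE2,0: acc=137; fwd→8 fwd↓137

PE[2][0].acc = 137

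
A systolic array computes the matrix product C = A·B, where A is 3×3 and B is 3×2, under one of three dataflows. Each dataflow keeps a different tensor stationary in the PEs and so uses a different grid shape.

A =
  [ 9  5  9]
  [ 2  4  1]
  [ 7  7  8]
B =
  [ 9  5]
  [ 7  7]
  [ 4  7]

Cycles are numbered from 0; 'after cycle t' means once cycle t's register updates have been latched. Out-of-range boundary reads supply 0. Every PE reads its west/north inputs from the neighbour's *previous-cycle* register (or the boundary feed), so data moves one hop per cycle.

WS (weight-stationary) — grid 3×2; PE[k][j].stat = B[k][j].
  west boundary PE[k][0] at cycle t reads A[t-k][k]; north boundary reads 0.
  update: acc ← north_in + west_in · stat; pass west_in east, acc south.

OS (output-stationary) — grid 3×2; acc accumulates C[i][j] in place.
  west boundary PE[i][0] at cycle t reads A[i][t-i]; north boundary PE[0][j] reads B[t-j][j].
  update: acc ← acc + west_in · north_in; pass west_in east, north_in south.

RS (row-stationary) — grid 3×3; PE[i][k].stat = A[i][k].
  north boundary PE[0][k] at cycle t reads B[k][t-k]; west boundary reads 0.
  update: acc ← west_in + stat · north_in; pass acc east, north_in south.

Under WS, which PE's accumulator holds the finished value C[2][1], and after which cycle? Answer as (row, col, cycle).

(row, col, cycle) = (2, 1, 5)

WS — PE[2][1] is where C[2][1] collects:
  cycle 0: PE[2][1] → acc 0, east 0, south 0
  cycle 1: PE[2][1] → acc 0, east 0, south 0
  cycle 2: PE[2][1] → acc 0, east 0, south 0
  cycle 3: PE[2][1] → acc 143, east 9, south 143
  cycle 4: PE[2][1] → acc 45, east 1, south 45
  cycle 5: PE[2][1] → acc 140, east 8, south 140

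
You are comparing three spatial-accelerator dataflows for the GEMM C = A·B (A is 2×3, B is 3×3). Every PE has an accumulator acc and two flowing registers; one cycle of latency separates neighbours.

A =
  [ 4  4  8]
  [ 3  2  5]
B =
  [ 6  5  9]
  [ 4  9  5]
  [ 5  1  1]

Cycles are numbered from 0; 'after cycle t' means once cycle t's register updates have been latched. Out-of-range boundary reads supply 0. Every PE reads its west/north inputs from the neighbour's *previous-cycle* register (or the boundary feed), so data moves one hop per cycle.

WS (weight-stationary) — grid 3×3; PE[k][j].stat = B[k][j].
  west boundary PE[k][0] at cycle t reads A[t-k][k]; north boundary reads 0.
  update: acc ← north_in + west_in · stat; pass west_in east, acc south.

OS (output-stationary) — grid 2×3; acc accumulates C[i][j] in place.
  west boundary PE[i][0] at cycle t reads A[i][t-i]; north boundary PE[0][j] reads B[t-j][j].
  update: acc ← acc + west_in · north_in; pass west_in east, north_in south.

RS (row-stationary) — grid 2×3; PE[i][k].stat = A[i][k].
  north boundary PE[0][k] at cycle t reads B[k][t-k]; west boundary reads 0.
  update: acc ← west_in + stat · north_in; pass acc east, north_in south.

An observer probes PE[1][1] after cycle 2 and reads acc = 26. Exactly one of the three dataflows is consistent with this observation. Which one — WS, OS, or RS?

WS (3×3 grid), PE[1][1]:
  c0 r1c1: 0 / 0 / 0
  c1 r1c1: 0 / 0 / 0
  c2 r1c1: 56 / 4 / 56
OS (2×3 grid), PE[1][1]:
  c0 r1c1: 0 / 0 / 0
  c1 r1c1: 0 / 0 / 0
  c2 r1c1: 15 / 3 / 5
RS (2×3 grid), PE[1][1]:
  c0 r1c1: 0 / 0 / 0
  c1 r1c1: 0 / 0 / 0
  c2 r1c1: 26 / 26 / 4

dataflow = RS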